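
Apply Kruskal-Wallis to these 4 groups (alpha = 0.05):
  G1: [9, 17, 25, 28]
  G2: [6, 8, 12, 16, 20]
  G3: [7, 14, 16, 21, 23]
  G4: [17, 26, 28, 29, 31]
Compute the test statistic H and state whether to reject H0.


Step 1: Combine all N = 19 observations and assign midranks.
sorted (value, group, rank): (6,G2,1), (7,G3,2), (8,G2,3), (9,G1,4), (12,G2,5), (14,G3,6), (16,G2,7.5), (16,G3,7.5), (17,G1,9.5), (17,G4,9.5), (20,G2,11), (21,G3,12), (23,G3,13), (25,G1,14), (26,G4,15), (28,G1,16.5), (28,G4,16.5), (29,G4,18), (31,G4,19)
Step 2: Sum ranks within each group.
R_1 = 44 (n_1 = 4)
R_2 = 27.5 (n_2 = 5)
R_3 = 40.5 (n_3 = 5)
R_4 = 78 (n_4 = 5)
Step 3: H = 12/(N(N+1)) * sum(R_i^2/n_i) - 3(N+1)
     = 12/(19*20) * (44^2/4 + 27.5^2/5 + 40.5^2/5 + 78^2/5) - 3*20
     = 0.031579 * 2180.1 - 60
     = 8.845263.
Step 4: Ties present; correction factor C = 1 - 18/(19^3 - 19) = 0.997368. Corrected H = 8.845263 / 0.997368 = 8.868602.
Step 5: Under H0, H ~ chi^2(3); p-value = 0.031090.
Step 6: alpha = 0.05. reject H0.

H = 8.8686, df = 3, p = 0.031090, reject H0.


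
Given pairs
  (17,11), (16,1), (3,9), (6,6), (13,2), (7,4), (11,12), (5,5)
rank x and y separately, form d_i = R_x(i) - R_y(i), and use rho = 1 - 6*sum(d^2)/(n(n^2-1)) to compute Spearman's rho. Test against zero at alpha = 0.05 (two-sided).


Step 1: Rank x and y separately (midranks; no ties here).
rank(x): 17->8, 16->7, 3->1, 6->3, 13->6, 7->4, 11->5, 5->2
rank(y): 11->7, 1->1, 9->6, 6->5, 2->2, 4->3, 12->8, 5->4
Step 2: d_i = R_x(i) - R_y(i); compute d_i^2.
  (8-7)^2=1, (7-1)^2=36, (1-6)^2=25, (3-5)^2=4, (6-2)^2=16, (4-3)^2=1, (5-8)^2=9, (2-4)^2=4
sum(d^2) = 96.
Step 3: rho = 1 - 6*96 / (8*(8^2 - 1)) = 1 - 576/504 = -0.142857.
Step 4: Under H0, t = rho * sqrt((n-2)/(1-rho^2)) = -0.3536 ~ t(6).
Step 5: Two-sided p-value from the t-distribution with 6 df = 0.735765.
Step 6: alpha = 0.05. fail to reject H0.

rho = -0.1429, p = 0.735765, fail to reject H0 at alpha = 0.05.


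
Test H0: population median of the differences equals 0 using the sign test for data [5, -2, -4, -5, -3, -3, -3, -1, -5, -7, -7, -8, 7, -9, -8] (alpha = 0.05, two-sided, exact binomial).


Step 1: Discard zero differences. Original n = 15; n_eff = number of nonzero differences = 15.
Nonzero differences (with sign): +5, -2, -4, -5, -3, -3, -3, -1, -5, -7, -7, -8, +7, -9, -8
Step 2: Count signs: positive = 2, negative = 13.
Step 3: Under H0: P(positive) = 0.5, so the number of positives S ~ Bin(15, 0.5).
Step 4: Two-sided exact p-value = sum of Bin(15,0.5) probabilities at or below the observed probability = 0.007385.
Step 5: alpha = 0.05. reject H0.

n_eff = 15, pos = 2, neg = 13, p = 0.007385, reject H0.


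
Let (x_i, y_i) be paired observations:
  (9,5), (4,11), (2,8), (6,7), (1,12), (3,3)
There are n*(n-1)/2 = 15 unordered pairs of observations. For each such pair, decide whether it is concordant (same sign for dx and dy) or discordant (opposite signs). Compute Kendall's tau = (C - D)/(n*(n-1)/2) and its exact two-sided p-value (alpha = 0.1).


Step 1: Enumerate the 15 unordered pairs (i,j) with i<j and classify each by sign(x_j-x_i) * sign(y_j-y_i).
  (1,2):dx=-5,dy=+6->D; (1,3):dx=-7,dy=+3->D; (1,4):dx=-3,dy=+2->D; (1,5):dx=-8,dy=+7->D
  (1,6):dx=-6,dy=-2->C; (2,3):dx=-2,dy=-3->C; (2,4):dx=+2,dy=-4->D; (2,5):dx=-3,dy=+1->D
  (2,6):dx=-1,dy=-8->C; (3,4):dx=+4,dy=-1->D; (3,5):dx=-1,dy=+4->D; (3,6):dx=+1,dy=-5->D
  (4,5):dx=-5,dy=+5->D; (4,6):dx=-3,dy=-4->C; (5,6):dx=+2,dy=-9->D
Step 2: C = 4, D = 11, total pairs = 15.
Step 3: tau = (C - D)/(n(n-1)/2) = (4 - 11)/15 = -0.466667.
Step 4: Exact two-sided p-value (enumerate n! = 720 permutations of y under H0): p = 0.272222.
Step 5: alpha = 0.1. fail to reject H0.

tau_b = -0.4667 (C=4, D=11), p = 0.272222, fail to reject H0.


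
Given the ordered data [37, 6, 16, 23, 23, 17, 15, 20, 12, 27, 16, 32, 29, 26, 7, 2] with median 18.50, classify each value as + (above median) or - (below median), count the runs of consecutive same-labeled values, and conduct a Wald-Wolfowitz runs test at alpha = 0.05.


Step 1: Compute median = 18.50; label A = above, B = below.
Labels in order: ABBAABBABABAAABB  (n_A = 8, n_B = 8)
Step 2: Count runs R = 10.
Step 3: Under H0 (random ordering), E[R] = 2*n_A*n_B/(n_A+n_B) + 1 = 2*8*8/16 + 1 = 9.0000.
        Var[R] = 2*n_A*n_B*(2*n_A*n_B - n_A - n_B) / ((n_A+n_B)^2 * (n_A+n_B-1)) = 14336/3840 = 3.7333.
        SD[R] = 1.9322.
Step 4: Continuity-corrected z = (R - 0.5 - E[R]) / SD[R] = (10 - 0.5 - 9.0000) / 1.9322 = 0.2588.
Step 5: Two-sided p-value via normal approximation = 2*(1 - Phi(|z|)) = 0.795809.
Step 6: alpha = 0.05. fail to reject H0.

R = 10, z = 0.2588, p = 0.795809, fail to reject H0.


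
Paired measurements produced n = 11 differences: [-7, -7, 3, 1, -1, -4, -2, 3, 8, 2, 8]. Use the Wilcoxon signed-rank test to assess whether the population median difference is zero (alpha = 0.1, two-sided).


Step 1: Drop any zero differences (none here) and take |d_i|.
|d| = [7, 7, 3, 1, 1, 4, 2, 3, 8, 2, 8]
Step 2: Midrank |d_i| (ties get averaged ranks).
ranks: |7|->8.5, |7|->8.5, |3|->5.5, |1|->1.5, |1|->1.5, |4|->7, |2|->3.5, |3|->5.5, |8|->10.5, |2|->3.5, |8|->10.5
Step 3: Attach original signs; sum ranks with positive sign and with negative sign.
W+ = 5.5 + 1.5 + 5.5 + 10.5 + 3.5 + 10.5 = 37
W- = 8.5 + 8.5 + 1.5 + 7 + 3.5 = 29
(Check: W+ + W- = 66 should equal n(n+1)/2 = 66.)
Step 4: Test statistic W = min(W+, W-) = 29.
Step 5: Ties in |d|, so use the tie-corrected normal approximation.
        E[W] = n(n+1)/4 = 11*12/4 = 33.
        Tie groups: |d|=1 (t=2), |d|=2 (t=2), |d|=3 (t=2), |d|=7 (t=2), |d|=8 (t=2); sum(t^3 - t) = 30.
        Var[W] = n(n+1)(2n+1)/24 - sum(t^3-t)/48 = 3036/24 - 30/48 = 125.875.
        z = (W - E[W]) / sqrt(Var[W]) = (29 - 33) / 11.2194 = -0.3565.
        Two-sided p = 2*Phi(z) = 0.721447.
Step 6: alpha = 0.1. fail to reject H0.

W+ = 37, W- = 29, W = min = 29, p = 0.721447, fail to reject H0.


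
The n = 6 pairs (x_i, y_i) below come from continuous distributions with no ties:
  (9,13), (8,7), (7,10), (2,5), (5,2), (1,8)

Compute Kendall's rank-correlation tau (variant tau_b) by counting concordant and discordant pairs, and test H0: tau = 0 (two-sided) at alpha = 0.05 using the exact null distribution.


Step 1: Enumerate the 15 unordered pairs (i,j) with i<j and classify each by sign(x_j-x_i) * sign(y_j-y_i).
  (1,2):dx=-1,dy=-6->C; (1,3):dx=-2,dy=-3->C; (1,4):dx=-7,dy=-8->C; (1,5):dx=-4,dy=-11->C
  (1,6):dx=-8,dy=-5->C; (2,3):dx=-1,dy=+3->D; (2,4):dx=-6,dy=-2->C; (2,5):dx=-3,dy=-5->C
  (2,6):dx=-7,dy=+1->D; (3,4):dx=-5,dy=-5->C; (3,5):dx=-2,dy=-8->C; (3,6):dx=-6,dy=-2->C
  (4,5):dx=+3,dy=-3->D; (4,6):dx=-1,dy=+3->D; (5,6):dx=-4,dy=+6->D
Step 2: C = 10, D = 5, total pairs = 15.
Step 3: tau = (C - D)/(n(n-1)/2) = (10 - 5)/15 = 0.333333.
Step 4: Exact two-sided p-value (enumerate n! = 720 permutations of y under H0): p = 0.469444.
Step 5: alpha = 0.05. fail to reject H0.

tau_b = 0.3333 (C=10, D=5), p = 0.469444, fail to reject H0.


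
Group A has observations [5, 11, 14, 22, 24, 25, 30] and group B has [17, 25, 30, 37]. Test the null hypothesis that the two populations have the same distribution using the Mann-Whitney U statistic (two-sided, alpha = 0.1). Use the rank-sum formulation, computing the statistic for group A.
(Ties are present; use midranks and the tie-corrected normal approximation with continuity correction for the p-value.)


Step 1: Combine and sort all 11 observations; assign midranks.
sorted (value, group): (5,X), (11,X), (14,X), (17,Y), (22,X), (24,X), (25,X), (25,Y), (30,X), (30,Y), (37,Y)
ranks: 5->1, 11->2, 14->3, 17->4, 22->5, 24->6, 25->7.5, 25->7.5, 30->9.5, 30->9.5, 37->11
Step 2: Rank sum for X: R1 = 1 + 2 + 3 + 5 + 6 + 7.5 + 9.5 = 34.
Step 3: U_X = R1 - n1(n1+1)/2 = 34 - 7*8/2 = 34 - 28 = 6.
       U_Y = n1*n2 - U_X = 28 - 6 = 22.
Step 4: Ties are present, so use the tie-corrected normal approximation (with continuity correction) for the p-value.
Step 5: p-value = 0.154489; compare to alpha = 0.1. fail to reject H0.

U_X = 6, p = 0.154489, fail to reject H0 at alpha = 0.1.


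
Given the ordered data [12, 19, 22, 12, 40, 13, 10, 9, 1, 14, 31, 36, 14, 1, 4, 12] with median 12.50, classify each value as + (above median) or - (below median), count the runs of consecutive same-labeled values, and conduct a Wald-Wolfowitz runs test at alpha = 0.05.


Step 1: Compute median = 12.50; label A = above, B = below.
Labels in order: BAABAABBBAAAABBB  (n_A = 8, n_B = 8)
Step 2: Count runs R = 7.
Step 3: Under H0 (random ordering), E[R] = 2*n_A*n_B/(n_A+n_B) + 1 = 2*8*8/16 + 1 = 9.0000.
        Var[R] = 2*n_A*n_B*(2*n_A*n_B - n_A - n_B) / ((n_A+n_B)^2 * (n_A+n_B-1)) = 14336/3840 = 3.7333.
        SD[R] = 1.9322.
Step 4: Continuity-corrected z = (R + 0.5 - E[R]) / SD[R] = (7 + 0.5 - 9.0000) / 1.9322 = -0.7763.
Step 5: Two-sided p-value via normal approximation = 2*(1 - Phi(|z|)) = 0.437558.
Step 6: alpha = 0.05. fail to reject H0.

R = 7, z = -0.7763, p = 0.437558, fail to reject H0.


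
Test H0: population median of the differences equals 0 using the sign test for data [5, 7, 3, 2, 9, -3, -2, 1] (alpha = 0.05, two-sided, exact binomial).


Step 1: Discard zero differences. Original n = 8; n_eff = number of nonzero differences = 8.
Nonzero differences (with sign): +5, +7, +3, +2, +9, -3, -2, +1
Step 2: Count signs: positive = 6, negative = 2.
Step 3: Under H0: P(positive) = 0.5, so the number of positives S ~ Bin(8, 0.5).
Step 4: Two-sided exact p-value = sum of Bin(8,0.5) probabilities at or below the observed probability = 0.289062.
Step 5: alpha = 0.05. fail to reject H0.

n_eff = 8, pos = 6, neg = 2, p = 0.289062, fail to reject H0.


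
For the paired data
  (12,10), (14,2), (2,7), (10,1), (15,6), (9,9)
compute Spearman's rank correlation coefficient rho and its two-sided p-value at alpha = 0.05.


Step 1: Rank x and y separately (midranks; no ties here).
rank(x): 12->4, 14->5, 2->1, 10->3, 15->6, 9->2
rank(y): 10->6, 2->2, 7->4, 1->1, 6->3, 9->5
Step 2: d_i = R_x(i) - R_y(i); compute d_i^2.
  (4-6)^2=4, (5-2)^2=9, (1-4)^2=9, (3-1)^2=4, (6-3)^2=9, (2-5)^2=9
sum(d^2) = 44.
Step 3: rho = 1 - 6*44 / (6*(6^2 - 1)) = 1 - 264/210 = -0.257143.
Step 4: Under H0, t = rho * sqrt((n-2)/(1-rho^2)) = -0.5322 ~ t(4).
Step 5: Two-sided p-value from the t-distribution with 4 df = 0.622787.
Step 6: alpha = 0.05. fail to reject H0.

rho = -0.2571, p = 0.622787, fail to reject H0 at alpha = 0.05.


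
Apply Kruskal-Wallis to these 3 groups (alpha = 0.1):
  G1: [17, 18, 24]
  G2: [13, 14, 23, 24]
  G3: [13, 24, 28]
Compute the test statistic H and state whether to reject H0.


Step 1: Combine all N = 10 observations and assign midranks.
sorted (value, group, rank): (13,G2,1.5), (13,G3,1.5), (14,G2,3), (17,G1,4), (18,G1,5), (23,G2,6), (24,G1,8), (24,G2,8), (24,G3,8), (28,G3,10)
Step 2: Sum ranks within each group.
R_1 = 17 (n_1 = 3)
R_2 = 18.5 (n_2 = 4)
R_3 = 19.5 (n_3 = 3)
Step 3: H = 12/(N(N+1)) * sum(R_i^2/n_i) - 3(N+1)
     = 12/(10*11) * (17^2/3 + 18.5^2/4 + 19.5^2/3) - 3*11
     = 0.109091 * 308.646 - 33
     = 0.670455.
Step 4: Ties present; correction factor C = 1 - 30/(10^3 - 10) = 0.969697. Corrected H = 0.670455 / 0.969697 = 0.691406.
Step 5: Under H0, H ~ chi^2(2); p-value = 0.707723.
Step 6: alpha = 0.1. fail to reject H0.

H = 0.6914, df = 2, p = 0.707723, fail to reject H0.


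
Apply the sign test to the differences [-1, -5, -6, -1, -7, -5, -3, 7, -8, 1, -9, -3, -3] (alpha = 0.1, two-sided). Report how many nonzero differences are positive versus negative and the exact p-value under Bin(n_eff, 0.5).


Step 1: Discard zero differences. Original n = 13; n_eff = number of nonzero differences = 13.
Nonzero differences (with sign): -1, -5, -6, -1, -7, -5, -3, +7, -8, +1, -9, -3, -3
Step 2: Count signs: positive = 2, negative = 11.
Step 3: Under H0: P(positive) = 0.5, so the number of positives S ~ Bin(13, 0.5).
Step 4: Two-sided exact p-value = sum of Bin(13,0.5) probabilities at or below the observed probability = 0.022461.
Step 5: alpha = 0.1. reject H0.

n_eff = 13, pos = 2, neg = 11, p = 0.022461, reject H0.


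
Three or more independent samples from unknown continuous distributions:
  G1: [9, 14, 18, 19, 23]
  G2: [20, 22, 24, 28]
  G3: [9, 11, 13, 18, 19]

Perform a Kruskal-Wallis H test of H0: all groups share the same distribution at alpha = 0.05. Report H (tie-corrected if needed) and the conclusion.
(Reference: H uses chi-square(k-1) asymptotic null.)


Step 1: Combine all N = 14 observations and assign midranks.
sorted (value, group, rank): (9,G1,1.5), (9,G3,1.5), (11,G3,3), (13,G3,4), (14,G1,5), (18,G1,6.5), (18,G3,6.5), (19,G1,8.5), (19,G3,8.5), (20,G2,10), (22,G2,11), (23,G1,12), (24,G2,13), (28,G2,14)
Step 2: Sum ranks within each group.
R_1 = 33.5 (n_1 = 5)
R_2 = 48 (n_2 = 4)
R_3 = 23.5 (n_3 = 5)
Step 3: H = 12/(N(N+1)) * sum(R_i^2/n_i) - 3(N+1)
     = 12/(14*15) * (33.5^2/5 + 48^2/4 + 23.5^2/5) - 3*15
     = 0.057143 * 910.9 - 45
     = 7.051429.
Step 4: Ties present; correction factor C = 1 - 18/(14^3 - 14) = 0.993407. Corrected H = 7.051429 / 0.993407 = 7.098230.
Step 5: Under H0, H ~ chi^2(2); p-value = 0.028750.
Step 6: alpha = 0.05. reject H0.

H = 7.0982, df = 2, p = 0.028750, reject H0.


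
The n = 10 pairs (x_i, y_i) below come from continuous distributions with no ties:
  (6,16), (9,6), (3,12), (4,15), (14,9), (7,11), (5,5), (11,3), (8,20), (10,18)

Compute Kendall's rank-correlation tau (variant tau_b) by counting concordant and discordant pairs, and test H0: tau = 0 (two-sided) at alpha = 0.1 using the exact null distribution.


Step 1: Enumerate the 45 unordered pairs (i,j) with i<j and classify each by sign(x_j-x_i) * sign(y_j-y_i).
  (1,2):dx=+3,dy=-10->D; (1,3):dx=-3,dy=-4->C; (1,4):dx=-2,dy=-1->C; (1,5):dx=+8,dy=-7->D
  (1,6):dx=+1,dy=-5->D; (1,7):dx=-1,dy=-11->C; (1,8):dx=+5,dy=-13->D; (1,9):dx=+2,dy=+4->C
  (1,10):dx=+4,dy=+2->C; (2,3):dx=-6,dy=+6->D; (2,4):dx=-5,dy=+9->D; (2,5):dx=+5,dy=+3->C
  (2,6):dx=-2,dy=+5->D; (2,7):dx=-4,dy=-1->C; (2,8):dx=+2,dy=-3->D; (2,9):dx=-1,dy=+14->D
  (2,10):dx=+1,dy=+12->C; (3,4):dx=+1,dy=+3->C; (3,5):dx=+11,dy=-3->D; (3,6):dx=+4,dy=-1->D
  (3,7):dx=+2,dy=-7->D; (3,8):dx=+8,dy=-9->D; (3,9):dx=+5,dy=+8->C; (3,10):dx=+7,dy=+6->C
  (4,5):dx=+10,dy=-6->D; (4,6):dx=+3,dy=-4->D; (4,7):dx=+1,dy=-10->D; (4,8):dx=+7,dy=-12->D
  (4,9):dx=+4,dy=+5->C; (4,10):dx=+6,dy=+3->C; (5,6):dx=-7,dy=+2->D; (5,7):dx=-9,dy=-4->C
  (5,8):dx=-3,dy=-6->C; (5,9):dx=-6,dy=+11->D; (5,10):dx=-4,dy=+9->D; (6,7):dx=-2,dy=-6->C
  (6,8):dx=+4,dy=-8->D; (6,9):dx=+1,dy=+9->C; (6,10):dx=+3,dy=+7->C; (7,8):dx=+6,dy=-2->D
  (7,9):dx=+3,dy=+15->C; (7,10):dx=+5,dy=+13->C; (8,9):dx=-3,dy=+17->D; (8,10):dx=-1,dy=+15->D
  (9,10):dx=+2,dy=-2->D
Step 2: C = 20, D = 25, total pairs = 45.
Step 3: tau = (C - D)/(n(n-1)/2) = (20 - 25)/45 = -0.111111.
Step 4: Exact two-sided p-value (enumerate n! = 3628800 permutations of y under H0): p = 0.727490.
Step 5: alpha = 0.1. fail to reject H0.

tau_b = -0.1111 (C=20, D=25), p = 0.727490, fail to reject H0.


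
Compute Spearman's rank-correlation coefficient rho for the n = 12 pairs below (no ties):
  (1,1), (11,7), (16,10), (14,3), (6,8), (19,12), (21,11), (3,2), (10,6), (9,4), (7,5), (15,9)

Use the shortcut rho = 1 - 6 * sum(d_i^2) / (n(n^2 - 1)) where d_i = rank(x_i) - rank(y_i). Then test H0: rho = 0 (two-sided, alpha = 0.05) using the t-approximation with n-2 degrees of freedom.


Step 1: Rank x and y separately (midranks; no ties here).
rank(x): 1->1, 11->7, 16->10, 14->8, 6->3, 19->11, 21->12, 3->2, 10->6, 9->5, 7->4, 15->9
rank(y): 1->1, 7->7, 10->10, 3->3, 8->8, 12->12, 11->11, 2->2, 6->6, 4->4, 5->5, 9->9
Step 2: d_i = R_x(i) - R_y(i); compute d_i^2.
  (1-1)^2=0, (7-7)^2=0, (10-10)^2=0, (8-3)^2=25, (3-8)^2=25, (11-12)^2=1, (12-11)^2=1, (2-2)^2=0, (6-6)^2=0, (5-4)^2=1, (4-5)^2=1, (9-9)^2=0
sum(d^2) = 54.
Step 3: rho = 1 - 6*54 / (12*(12^2 - 1)) = 1 - 324/1716 = 0.811189.
Step 4: Under H0, t = rho * sqrt((n-2)/(1-rho^2)) = 4.3866 ~ t(10).
Step 5: Two-sided p-value from the t-distribution with 10 df = 0.001363.
Step 6: alpha = 0.05. reject H0.

rho = 0.8112, p = 0.001363, reject H0 at alpha = 0.05.


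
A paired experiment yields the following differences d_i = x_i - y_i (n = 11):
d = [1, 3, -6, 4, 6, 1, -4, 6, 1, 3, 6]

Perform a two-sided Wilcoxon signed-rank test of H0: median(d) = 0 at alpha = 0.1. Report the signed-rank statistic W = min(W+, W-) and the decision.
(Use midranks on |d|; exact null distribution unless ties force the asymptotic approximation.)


Step 1: Drop any zero differences (none here) and take |d_i|.
|d| = [1, 3, 6, 4, 6, 1, 4, 6, 1, 3, 6]
Step 2: Midrank |d_i| (ties get averaged ranks).
ranks: |1|->2, |3|->4.5, |6|->9.5, |4|->6.5, |6|->9.5, |1|->2, |4|->6.5, |6|->9.5, |1|->2, |3|->4.5, |6|->9.5
Step 3: Attach original signs; sum ranks with positive sign and with negative sign.
W+ = 2 + 4.5 + 6.5 + 9.5 + 2 + 9.5 + 2 + 4.5 + 9.5 = 50
W- = 9.5 + 6.5 = 16
(Check: W+ + W- = 66 should equal n(n+1)/2 = 66.)
Step 4: Test statistic W = min(W+, W-) = 16.
Step 5: Ties in |d|, so use the tie-corrected normal approximation.
        E[W] = n(n+1)/4 = 11*12/4 = 33.
        Tie groups: |d|=1 (t=3), |d|=3 (t=2), |d|=4 (t=2), |d|=6 (t=4); sum(t^3 - t) = 96.
        Var[W] = n(n+1)(2n+1)/24 - sum(t^3-t)/48 = 3036/24 - 96/48 = 124.5.
        z = (W - E[W]) / sqrt(Var[W]) = (16 - 33) / 11.1580 = -1.5236.
        Two-sided p = 2*Phi(z) = 0.127615.
Step 6: alpha = 0.1. fail to reject H0.

W+ = 50, W- = 16, W = min = 16, p = 0.127615, fail to reject H0.


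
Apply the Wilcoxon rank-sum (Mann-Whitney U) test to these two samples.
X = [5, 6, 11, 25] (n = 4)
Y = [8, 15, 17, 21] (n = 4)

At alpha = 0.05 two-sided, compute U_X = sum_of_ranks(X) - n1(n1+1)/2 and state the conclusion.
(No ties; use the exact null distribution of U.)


Step 1: Combine and sort all 8 observations; assign midranks.
sorted (value, group): (5,X), (6,X), (8,Y), (11,X), (15,Y), (17,Y), (21,Y), (25,X)
ranks: 5->1, 6->2, 8->3, 11->4, 15->5, 17->6, 21->7, 25->8
Step 2: Rank sum for X: R1 = 1 + 2 + 4 + 8 = 15.
Step 3: U_X = R1 - n1(n1+1)/2 = 15 - 4*5/2 = 15 - 10 = 5.
       U_Y = n1*n2 - U_X = 16 - 5 = 11.
Step 4: No ties, so the exact null distribution of U (based on enumerating the C(8,4) = 70 equally likely rank assignments) gives the two-sided p-value.
Step 5: p-value = 0.485714; compare to alpha = 0.05. fail to reject H0.

U_X = 5, p = 0.485714, fail to reject H0 at alpha = 0.05.


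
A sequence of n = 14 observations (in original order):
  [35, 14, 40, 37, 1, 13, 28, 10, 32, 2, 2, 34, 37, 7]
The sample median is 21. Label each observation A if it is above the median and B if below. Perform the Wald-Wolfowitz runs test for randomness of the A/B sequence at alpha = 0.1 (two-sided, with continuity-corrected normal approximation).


Step 1: Compute median = 21; label A = above, B = below.
Labels in order: ABAABBABABBAAB  (n_A = 7, n_B = 7)
Step 2: Count runs R = 10.
Step 3: Under H0 (random ordering), E[R] = 2*n_A*n_B/(n_A+n_B) + 1 = 2*7*7/14 + 1 = 8.0000.
        Var[R] = 2*n_A*n_B*(2*n_A*n_B - n_A - n_B) / ((n_A+n_B)^2 * (n_A+n_B-1)) = 8232/2548 = 3.2308.
        SD[R] = 1.7974.
Step 4: Continuity-corrected z = (R - 0.5 - E[R]) / SD[R] = (10 - 0.5 - 8.0000) / 1.7974 = 0.8345.
Step 5: Two-sided p-value via normal approximation = 2*(1 - Phi(|z|)) = 0.403986.
Step 6: alpha = 0.1. fail to reject H0.

R = 10, z = 0.8345, p = 0.403986, fail to reject H0.


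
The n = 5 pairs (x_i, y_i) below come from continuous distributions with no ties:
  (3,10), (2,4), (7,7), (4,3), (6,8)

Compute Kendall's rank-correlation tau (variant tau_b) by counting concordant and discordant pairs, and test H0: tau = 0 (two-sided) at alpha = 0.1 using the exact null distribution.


Step 1: Enumerate the 10 unordered pairs (i,j) with i<j and classify each by sign(x_j-x_i) * sign(y_j-y_i).
  (1,2):dx=-1,dy=-6->C; (1,3):dx=+4,dy=-3->D; (1,4):dx=+1,dy=-7->D; (1,5):dx=+3,dy=-2->D
  (2,3):dx=+5,dy=+3->C; (2,4):dx=+2,dy=-1->D; (2,5):dx=+4,dy=+4->C; (3,4):dx=-3,dy=-4->C
  (3,5):dx=-1,dy=+1->D; (4,5):dx=+2,dy=+5->C
Step 2: C = 5, D = 5, total pairs = 10.
Step 3: tau = (C - D)/(n(n-1)/2) = (5 - 5)/10 = 0.000000.
Step 4: Exact two-sided p-value (enumerate n! = 120 permutations of y under H0): p = 1.000000.
Step 5: alpha = 0.1. fail to reject H0.

tau_b = 0.0000 (C=5, D=5), p = 1.000000, fail to reject H0.


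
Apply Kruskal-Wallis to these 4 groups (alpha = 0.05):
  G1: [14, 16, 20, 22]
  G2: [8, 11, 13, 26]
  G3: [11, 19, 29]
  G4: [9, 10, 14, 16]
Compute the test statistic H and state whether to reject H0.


Step 1: Combine all N = 15 observations and assign midranks.
sorted (value, group, rank): (8,G2,1), (9,G4,2), (10,G4,3), (11,G2,4.5), (11,G3,4.5), (13,G2,6), (14,G1,7.5), (14,G4,7.5), (16,G1,9.5), (16,G4,9.5), (19,G3,11), (20,G1,12), (22,G1,13), (26,G2,14), (29,G3,15)
Step 2: Sum ranks within each group.
R_1 = 42 (n_1 = 4)
R_2 = 25.5 (n_2 = 4)
R_3 = 30.5 (n_3 = 3)
R_4 = 22 (n_4 = 4)
Step 3: H = 12/(N(N+1)) * sum(R_i^2/n_i) - 3(N+1)
     = 12/(15*16) * (42^2/4 + 25.5^2/4 + 30.5^2/3 + 22^2/4) - 3*16
     = 0.050000 * 1034.65 - 48
     = 3.732292.
Step 4: Ties present; correction factor C = 1 - 18/(15^3 - 15) = 0.994643. Corrected H = 3.732292 / 0.994643 = 3.752394.
Step 5: Under H0, H ~ chi^2(3); p-value = 0.289472.
Step 6: alpha = 0.05. fail to reject H0.

H = 3.7524, df = 3, p = 0.289472, fail to reject H0.


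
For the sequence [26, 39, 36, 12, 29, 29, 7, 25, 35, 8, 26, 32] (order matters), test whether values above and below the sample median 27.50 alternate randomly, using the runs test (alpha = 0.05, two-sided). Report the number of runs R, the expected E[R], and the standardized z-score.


Step 1: Compute median = 27.50; label A = above, B = below.
Labels in order: BAABAABBABBA  (n_A = 6, n_B = 6)
Step 2: Count runs R = 8.
Step 3: Under H0 (random ordering), E[R] = 2*n_A*n_B/(n_A+n_B) + 1 = 2*6*6/12 + 1 = 7.0000.
        Var[R] = 2*n_A*n_B*(2*n_A*n_B - n_A - n_B) / ((n_A+n_B)^2 * (n_A+n_B-1)) = 4320/1584 = 2.7273.
        SD[R] = 1.6514.
Step 4: Continuity-corrected z = (R - 0.5 - E[R]) / SD[R] = (8 - 0.5 - 7.0000) / 1.6514 = 0.3028.
Step 5: Two-sided p-value via normal approximation = 2*(1 - Phi(|z|)) = 0.762069.
Step 6: alpha = 0.05. fail to reject H0.

R = 8, z = 0.3028, p = 0.762069, fail to reject H0.


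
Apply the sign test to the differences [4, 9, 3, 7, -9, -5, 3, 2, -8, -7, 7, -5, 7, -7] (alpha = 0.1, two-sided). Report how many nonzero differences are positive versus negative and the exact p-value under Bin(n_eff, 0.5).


Step 1: Discard zero differences. Original n = 14; n_eff = number of nonzero differences = 14.
Nonzero differences (with sign): +4, +9, +3, +7, -9, -5, +3, +2, -8, -7, +7, -5, +7, -7
Step 2: Count signs: positive = 8, negative = 6.
Step 3: Under H0: P(positive) = 0.5, so the number of positives S ~ Bin(14, 0.5).
Step 4: Two-sided exact p-value = sum of Bin(14,0.5) probabilities at or below the observed probability = 0.790527.
Step 5: alpha = 0.1. fail to reject H0.

n_eff = 14, pos = 8, neg = 6, p = 0.790527, fail to reject H0.


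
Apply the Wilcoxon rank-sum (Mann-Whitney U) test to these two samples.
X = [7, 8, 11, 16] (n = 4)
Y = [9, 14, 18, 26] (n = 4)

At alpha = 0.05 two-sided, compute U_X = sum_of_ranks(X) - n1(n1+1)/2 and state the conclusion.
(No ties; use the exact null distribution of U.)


Step 1: Combine and sort all 8 observations; assign midranks.
sorted (value, group): (7,X), (8,X), (9,Y), (11,X), (14,Y), (16,X), (18,Y), (26,Y)
ranks: 7->1, 8->2, 9->3, 11->4, 14->5, 16->6, 18->7, 26->8
Step 2: Rank sum for X: R1 = 1 + 2 + 4 + 6 = 13.
Step 3: U_X = R1 - n1(n1+1)/2 = 13 - 4*5/2 = 13 - 10 = 3.
       U_Y = n1*n2 - U_X = 16 - 3 = 13.
Step 4: No ties, so the exact null distribution of U (based on enumerating the C(8,4) = 70 equally likely rank assignments) gives the two-sided p-value.
Step 5: p-value = 0.200000; compare to alpha = 0.05. fail to reject H0.

U_X = 3, p = 0.200000, fail to reject H0 at alpha = 0.05.


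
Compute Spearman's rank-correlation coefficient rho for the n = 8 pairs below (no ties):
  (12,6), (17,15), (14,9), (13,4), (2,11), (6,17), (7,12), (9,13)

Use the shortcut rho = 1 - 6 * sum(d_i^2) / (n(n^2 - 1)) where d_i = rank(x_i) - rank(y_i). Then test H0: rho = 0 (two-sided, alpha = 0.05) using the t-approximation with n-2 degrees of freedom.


Step 1: Rank x and y separately (midranks; no ties here).
rank(x): 12->5, 17->8, 14->7, 13->6, 2->1, 6->2, 7->3, 9->4
rank(y): 6->2, 15->7, 9->3, 4->1, 11->4, 17->8, 12->5, 13->6
Step 2: d_i = R_x(i) - R_y(i); compute d_i^2.
  (5-2)^2=9, (8-7)^2=1, (7-3)^2=16, (6-1)^2=25, (1-4)^2=9, (2-8)^2=36, (3-5)^2=4, (4-6)^2=4
sum(d^2) = 104.
Step 3: rho = 1 - 6*104 / (8*(8^2 - 1)) = 1 - 624/504 = -0.238095.
Step 4: Under H0, t = rho * sqrt((n-2)/(1-rho^2)) = -0.6005 ~ t(6).
Step 5: Two-sided p-value from the t-distribution with 6 df = 0.570156.
Step 6: alpha = 0.05. fail to reject H0.

rho = -0.2381, p = 0.570156, fail to reject H0 at alpha = 0.05.


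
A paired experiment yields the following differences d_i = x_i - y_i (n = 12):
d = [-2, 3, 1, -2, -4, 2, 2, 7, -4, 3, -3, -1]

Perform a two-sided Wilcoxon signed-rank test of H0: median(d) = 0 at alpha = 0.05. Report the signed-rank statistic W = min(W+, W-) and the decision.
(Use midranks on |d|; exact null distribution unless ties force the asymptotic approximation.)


Step 1: Drop any zero differences (none here) and take |d_i|.
|d| = [2, 3, 1, 2, 4, 2, 2, 7, 4, 3, 3, 1]
Step 2: Midrank |d_i| (ties get averaged ranks).
ranks: |2|->4.5, |3|->8, |1|->1.5, |2|->4.5, |4|->10.5, |2|->4.5, |2|->4.5, |7|->12, |4|->10.5, |3|->8, |3|->8, |1|->1.5
Step 3: Attach original signs; sum ranks with positive sign and with negative sign.
W+ = 8 + 1.5 + 4.5 + 4.5 + 12 + 8 = 38.5
W- = 4.5 + 4.5 + 10.5 + 10.5 + 8 + 1.5 = 39.5
(Check: W+ + W- = 78 should equal n(n+1)/2 = 78.)
Step 4: Test statistic W = min(W+, W-) = 38.5.
Step 5: Ties in |d|, so use the tie-corrected normal approximation.
        E[W] = n(n+1)/4 = 12*13/4 = 39.
        Tie groups: |d|=1 (t=2), |d|=2 (t=4), |d|=3 (t=3), |d|=4 (t=2); sum(t^3 - t) = 96.
        Var[W] = n(n+1)(2n+1)/24 - sum(t^3-t)/48 = 3900/24 - 96/48 = 160.5.
        z = (W - E[W]) / sqrt(Var[W]) = (38.5 - 39) / 12.6689 = -0.0395.
        Two-sided p = 2*Phi(z) = 0.968518.
Step 6: alpha = 0.05. fail to reject H0.

W+ = 38.5, W- = 39.5, W = min = 38.5, p = 0.968518, fail to reject H0.


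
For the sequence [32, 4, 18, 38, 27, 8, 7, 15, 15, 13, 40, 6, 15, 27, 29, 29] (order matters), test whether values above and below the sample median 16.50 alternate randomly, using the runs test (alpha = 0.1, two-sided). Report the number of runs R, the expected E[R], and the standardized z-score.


Step 1: Compute median = 16.50; label A = above, B = below.
Labels in order: ABAAABBBBBABBAAA  (n_A = 8, n_B = 8)
Step 2: Count runs R = 7.
Step 3: Under H0 (random ordering), E[R] = 2*n_A*n_B/(n_A+n_B) + 1 = 2*8*8/16 + 1 = 9.0000.
        Var[R] = 2*n_A*n_B*(2*n_A*n_B - n_A - n_B) / ((n_A+n_B)^2 * (n_A+n_B-1)) = 14336/3840 = 3.7333.
        SD[R] = 1.9322.
Step 4: Continuity-corrected z = (R + 0.5 - E[R]) / SD[R] = (7 + 0.5 - 9.0000) / 1.9322 = -0.7763.
Step 5: Two-sided p-value via normal approximation = 2*(1 - Phi(|z|)) = 0.437558.
Step 6: alpha = 0.1. fail to reject H0.

R = 7, z = -0.7763, p = 0.437558, fail to reject H0.


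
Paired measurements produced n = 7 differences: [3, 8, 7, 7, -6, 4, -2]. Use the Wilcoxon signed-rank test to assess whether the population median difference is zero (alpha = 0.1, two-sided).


Step 1: Drop any zero differences (none here) and take |d_i|.
|d| = [3, 8, 7, 7, 6, 4, 2]
Step 2: Midrank |d_i| (ties get averaged ranks).
ranks: |3|->2, |8|->7, |7|->5.5, |7|->5.5, |6|->4, |4|->3, |2|->1
Step 3: Attach original signs; sum ranks with positive sign and with negative sign.
W+ = 2 + 7 + 5.5 + 5.5 + 3 = 23
W- = 4 + 1 = 5
(Check: W+ + W- = 28 should equal n(n+1)/2 = 28.)
Step 4: Test statistic W = min(W+, W-) = 5.
Step 5: Ties in |d|, so use the tie-corrected normal approximation.
        E[W] = n(n+1)/4 = 7*8/4 = 14.
        Tie groups: |d|=7 (t=2); sum(t^3 - t) = 6.
        Var[W] = n(n+1)(2n+1)/24 - sum(t^3-t)/48 = 840/24 - 6/48 = 34.875.
        z = (W - E[W]) / sqrt(Var[W]) = (5 - 14) / 5.9055 = -1.5240.
        Two-sided p = 2*Phi(z) = 0.127508.
Step 6: alpha = 0.1. fail to reject H0.

W+ = 23, W- = 5, W = min = 5, p = 0.127508, fail to reject H0.


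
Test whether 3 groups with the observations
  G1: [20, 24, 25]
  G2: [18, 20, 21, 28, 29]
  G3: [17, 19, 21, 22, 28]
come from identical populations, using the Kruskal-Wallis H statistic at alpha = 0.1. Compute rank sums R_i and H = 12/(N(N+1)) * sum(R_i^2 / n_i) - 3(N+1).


Step 1: Combine all N = 13 observations and assign midranks.
sorted (value, group, rank): (17,G3,1), (18,G2,2), (19,G3,3), (20,G1,4.5), (20,G2,4.5), (21,G2,6.5), (21,G3,6.5), (22,G3,8), (24,G1,9), (25,G1,10), (28,G2,11.5), (28,G3,11.5), (29,G2,13)
Step 2: Sum ranks within each group.
R_1 = 23.5 (n_1 = 3)
R_2 = 37.5 (n_2 = 5)
R_3 = 30 (n_3 = 5)
Step 3: H = 12/(N(N+1)) * sum(R_i^2/n_i) - 3(N+1)
     = 12/(13*14) * (23.5^2/3 + 37.5^2/5 + 30^2/5) - 3*14
     = 0.065934 * 645.333 - 42
     = 0.549451.
Step 4: Ties present; correction factor C = 1 - 18/(13^3 - 13) = 0.991758. Corrected H = 0.549451 / 0.991758 = 0.554017.
Step 5: Under H0, H ~ chi^2(2); p-value = 0.758048.
Step 6: alpha = 0.1. fail to reject H0.

H = 0.5540, df = 2, p = 0.758048, fail to reject H0.


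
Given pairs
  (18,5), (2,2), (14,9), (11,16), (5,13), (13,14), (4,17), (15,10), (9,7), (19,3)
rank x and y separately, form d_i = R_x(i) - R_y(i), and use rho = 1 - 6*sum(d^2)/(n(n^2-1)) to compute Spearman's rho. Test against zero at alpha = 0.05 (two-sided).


Step 1: Rank x and y separately (midranks; no ties here).
rank(x): 18->9, 2->1, 14->7, 11->5, 5->3, 13->6, 4->2, 15->8, 9->4, 19->10
rank(y): 5->3, 2->1, 9->5, 16->9, 13->7, 14->8, 17->10, 10->6, 7->4, 3->2
Step 2: d_i = R_x(i) - R_y(i); compute d_i^2.
  (9-3)^2=36, (1-1)^2=0, (7-5)^2=4, (5-9)^2=16, (3-7)^2=16, (6-8)^2=4, (2-10)^2=64, (8-6)^2=4, (4-4)^2=0, (10-2)^2=64
sum(d^2) = 208.
Step 3: rho = 1 - 6*208 / (10*(10^2 - 1)) = 1 - 1248/990 = -0.260606.
Step 4: Under H0, t = rho * sqrt((n-2)/(1-rho^2)) = -0.7635 ~ t(8).
Step 5: Two-sided p-value from the t-distribution with 8 df = 0.467089.
Step 6: alpha = 0.05. fail to reject H0.

rho = -0.2606, p = 0.467089, fail to reject H0 at alpha = 0.05.


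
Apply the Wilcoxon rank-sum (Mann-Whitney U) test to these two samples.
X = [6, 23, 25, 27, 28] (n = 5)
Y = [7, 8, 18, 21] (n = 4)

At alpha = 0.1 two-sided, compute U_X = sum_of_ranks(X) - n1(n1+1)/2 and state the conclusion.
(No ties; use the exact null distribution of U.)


Step 1: Combine and sort all 9 observations; assign midranks.
sorted (value, group): (6,X), (7,Y), (8,Y), (18,Y), (21,Y), (23,X), (25,X), (27,X), (28,X)
ranks: 6->1, 7->2, 8->3, 18->4, 21->5, 23->6, 25->7, 27->8, 28->9
Step 2: Rank sum for X: R1 = 1 + 6 + 7 + 8 + 9 = 31.
Step 3: U_X = R1 - n1(n1+1)/2 = 31 - 5*6/2 = 31 - 15 = 16.
       U_Y = n1*n2 - U_X = 20 - 16 = 4.
Step 4: No ties, so the exact null distribution of U (based on enumerating the C(9,5) = 126 equally likely rank assignments) gives the two-sided p-value.
Step 5: p-value = 0.190476; compare to alpha = 0.1. fail to reject H0.

U_X = 16, p = 0.190476, fail to reject H0 at alpha = 0.1.


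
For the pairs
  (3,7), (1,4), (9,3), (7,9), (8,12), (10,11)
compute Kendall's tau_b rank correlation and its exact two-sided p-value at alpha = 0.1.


Step 1: Enumerate the 15 unordered pairs (i,j) with i<j and classify each by sign(x_j-x_i) * sign(y_j-y_i).
  (1,2):dx=-2,dy=-3->C; (1,3):dx=+6,dy=-4->D; (1,4):dx=+4,dy=+2->C; (1,5):dx=+5,dy=+5->C
  (1,6):dx=+7,dy=+4->C; (2,3):dx=+8,dy=-1->D; (2,4):dx=+6,dy=+5->C; (2,5):dx=+7,dy=+8->C
  (2,6):dx=+9,dy=+7->C; (3,4):dx=-2,dy=+6->D; (3,5):dx=-1,dy=+9->D; (3,6):dx=+1,dy=+8->C
  (4,5):dx=+1,dy=+3->C; (4,6):dx=+3,dy=+2->C; (5,6):dx=+2,dy=-1->D
Step 2: C = 10, D = 5, total pairs = 15.
Step 3: tau = (C - D)/(n(n-1)/2) = (10 - 5)/15 = 0.333333.
Step 4: Exact two-sided p-value (enumerate n! = 720 permutations of y under H0): p = 0.469444.
Step 5: alpha = 0.1. fail to reject H0.

tau_b = 0.3333 (C=10, D=5), p = 0.469444, fail to reject H0.


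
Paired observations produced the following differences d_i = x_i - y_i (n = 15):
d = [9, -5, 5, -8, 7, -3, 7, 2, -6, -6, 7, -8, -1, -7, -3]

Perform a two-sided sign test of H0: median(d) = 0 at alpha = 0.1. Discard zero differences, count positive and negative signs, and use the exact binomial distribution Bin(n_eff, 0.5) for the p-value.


Step 1: Discard zero differences. Original n = 15; n_eff = number of nonzero differences = 15.
Nonzero differences (with sign): +9, -5, +5, -8, +7, -3, +7, +2, -6, -6, +7, -8, -1, -7, -3
Step 2: Count signs: positive = 6, negative = 9.
Step 3: Under H0: P(positive) = 0.5, so the number of positives S ~ Bin(15, 0.5).
Step 4: Two-sided exact p-value = sum of Bin(15,0.5) probabilities at or below the observed probability = 0.607239.
Step 5: alpha = 0.1. fail to reject H0.

n_eff = 15, pos = 6, neg = 9, p = 0.607239, fail to reject H0.


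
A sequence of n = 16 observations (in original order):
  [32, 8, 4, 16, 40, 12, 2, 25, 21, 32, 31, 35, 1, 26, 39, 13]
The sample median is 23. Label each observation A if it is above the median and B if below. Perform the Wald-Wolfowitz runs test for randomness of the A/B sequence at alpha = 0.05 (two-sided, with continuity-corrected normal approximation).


Step 1: Compute median = 23; label A = above, B = below.
Labels in order: ABBBABBABAAABAAB  (n_A = 8, n_B = 8)
Step 2: Count runs R = 10.
Step 3: Under H0 (random ordering), E[R] = 2*n_A*n_B/(n_A+n_B) + 1 = 2*8*8/16 + 1 = 9.0000.
        Var[R] = 2*n_A*n_B*(2*n_A*n_B - n_A - n_B) / ((n_A+n_B)^2 * (n_A+n_B-1)) = 14336/3840 = 3.7333.
        SD[R] = 1.9322.
Step 4: Continuity-corrected z = (R - 0.5 - E[R]) / SD[R] = (10 - 0.5 - 9.0000) / 1.9322 = 0.2588.
Step 5: Two-sided p-value via normal approximation = 2*(1 - Phi(|z|)) = 0.795809.
Step 6: alpha = 0.05. fail to reject H0.

R = 10, z = 0.2588, p = 0.795809, fail to reject H0.


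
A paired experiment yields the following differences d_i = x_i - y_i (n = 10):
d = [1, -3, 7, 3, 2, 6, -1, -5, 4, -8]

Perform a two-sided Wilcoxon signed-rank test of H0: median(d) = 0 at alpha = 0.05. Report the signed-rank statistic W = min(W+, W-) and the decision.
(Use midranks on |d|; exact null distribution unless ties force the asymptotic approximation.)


Step 1: Drop any zero differences (none here) and take |d_i|.
|d| = [1, 3, 7, 3, 2, 6, 1, 5, 4, 8]
Step 2: Midrank |d_i| (ties get averaged ranks).
ranks: |1|->1.5, |3|->4.5, |7|->9, |3|->4.5, |2|->3, |6|->8, |1|->1.5, |5|->7, |4|->6, |8|->10
Step 3: Attach original signs; sum ranks with positive sign and with negative sign.
W+ = 1.5 + 9 + 4.5 + 3 + 8 + 6 = 32
W- = 4.5 + 1.5 + 7 + 10 = 23
(Check: W+ + W- = 55 should equal n(n+1)/2 = 55.)
Step 4: Test statistic W = min(W+, W-) = 23.
Step 5: Ties in |d|, so use the tie-corrected normal approximation.
        E[W] = n(n+1)/4 = 10*11/4 = 27.5.
        Tie groups: |d|=1 (t=2), |d|=3 (t=2); sum(t^3 - t) = 12.
        Var[W] = n(n+1)(2n+1)/24 - sum(t^3-t)/48 = 2310/24 - 12/48 = 96.
        z = (W - E[W]) / sqrt(Var[W]) = (23 - 27.5) / 9.7980 = -0.4593.
        Two-sided p = 2*Phi(z) = 0.646034.
Step 6: alpha = 0.05. fail to reject H0.

W+ = 32, W- = 23, W = min = 23, p = 0.646034, fail to reject H0.


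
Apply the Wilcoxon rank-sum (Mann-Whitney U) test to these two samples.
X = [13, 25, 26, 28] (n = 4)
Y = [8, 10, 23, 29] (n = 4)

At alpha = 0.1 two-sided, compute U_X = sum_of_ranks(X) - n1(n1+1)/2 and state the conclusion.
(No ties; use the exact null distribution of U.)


Step 1: Combine and sort all 8 observations; assign midranks.
sorted (value, group): (8,Y), (10,Y), (13,X), (23,Y), (25,X), (26,X), (28,X), (29,Y)
ranks: 8->1, 10->2, 13->3, 23->4, 25->5, 26->6, 28->7, 29->8
Step 2: Rank sum for X: R1 = 3 + 5 + 6 + 7 = 21.
Step 3: U_X = R1 - n1(n1+1)/2 = 21 - 4*5/2 = 21 - 10 = 11.
       U_Y = n1*n2 - U_X = 16 - 11 = 5.
Step 4: No ties, so the exact null distribution of U (based on enumerating the C(8,4) = 70 equally likely rank assignments) gives the two-sided p-value.
Step 5: p-value = 0.485714; compare to alpha = 0.1. fail to reject H0.

U_X = 11, p = 0.485714, fail to reject H0 at alpha = 0.1.


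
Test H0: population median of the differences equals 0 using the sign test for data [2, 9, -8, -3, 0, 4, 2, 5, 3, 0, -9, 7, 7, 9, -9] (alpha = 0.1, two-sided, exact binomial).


Step 1: Discard zero differences. Original n = 15; n_eff = number of nonzero differences = 13.
Nonzero differences (with sign): +2, +9, -8, -3, +4, +2, +5, +3, -9, +7, +7, +9, -9
Step 2: Count signs: positive = 9, negative = 4.
Step 3: Under H0: P(positive) = 0.5, so the number of positives S ~ Bin(13, 0.5).
Step 4: Two-sided exact p-value = sum of Bin(13,0.5) probabilities at or below the observed probability = 0.266846.
Step 5: alpha = 0.1. fail to reject H0.

n_eff = 13, pos = 9, neg = 4, p = 0.266846, fail to reject H0.


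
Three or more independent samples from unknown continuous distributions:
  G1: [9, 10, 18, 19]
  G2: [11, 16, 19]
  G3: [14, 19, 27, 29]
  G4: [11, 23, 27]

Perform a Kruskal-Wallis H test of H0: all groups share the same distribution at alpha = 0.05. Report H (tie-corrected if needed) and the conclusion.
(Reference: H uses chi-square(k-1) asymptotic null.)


Step 1: Combine all N = 14 observations and assign midranks.
sorted (value, group, rank): (9,G1,1), (10,G1,2), (11,G2,3.5), (11,G4,3.5), (14,G3,5), (16,G2,6), (18,G1,7), (19,G1,9), (19,G2,9), (19,G3,9), (23,G4,11), (27,G3,12.5), (27,G4,12.5), (29,G3,14)
Step 2: Sum ranks within each group.
R_1 = 19 (n_1 = 4)
R_2 = 18.5 (n_2 = 3)
R_3 = 40.5 (n_3 = 4)
R_4 = 27 (n_4 = 3)
Step 3: H = 12/(N(N+1)) * sum(R_i^2/n_i) - 3(N+1)
     = 12/(14*15) * (19^2/4 + 18.5^2/3 + 40.5^2/4 + 27^2/3) - 3*15
     = 0.057143 * 857.396 - 45
     = 3.994048.
Step 4: Ties present; correction factor C = 1 - 36/(14^3 - 14) = 0.986813. Corrected H = 3.994048 / 0.986813 = 4.047420.
Step 5: Under H0, H ~ chi^2(3); p-value = 0.256389.
Step 6: alpha = 0.05. fail to reject H0.

H = 4.0474, df = 3, p = 0.256389, fail to reject H0.


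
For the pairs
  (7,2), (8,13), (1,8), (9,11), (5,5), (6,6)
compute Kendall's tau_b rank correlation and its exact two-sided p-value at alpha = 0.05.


Step 1: Enumerate the 15 unordered pairs (i,j) with i<j and classify each by sign(x_j-x_i) * sign(y_j-y_i).
  (1,2):dx=+1,dy=+11->C; (1,3):dx=-6,dy=+6->D; (1,4):dx=+2,dy=+9->C; (1,5):dx=-2,dy=+3->D
  (1,6):dx=-1,dy=+4->D; (2,3):dx=-7,dy=-5->C; (2,4):dx=+1,dy=-2->D; (2,5):dx=-3,dy=-8->C
  (2,6):dx=-2,dy=-7->C; (3,4):dx=+8,dy=+3->C; (3,5):dx=+4,dy=-3->D; (3,6):dx=+5,dy=-2->D
  (4,5):dx=-4,dy=-6->C; (4,6):dx=-3,dy=-5->C; (5,6):dx=+1,dy=+1->C
Step 2: C = 9, D = 6, total pairs = 15.
Step 3: tau = (C - D)/(n(n-1)/2) = (9 - 6)/15 = 0.200000.
Step 4: Exact two-sided p-value (enumerate n! = 720 permutations of y under H0): p = 0.719444.
Step 5: alpha = 0.05. fail to reject H0.

tau_b = 0.2000 (C=9, D=6), p = 0.719444, fail to reject H0.


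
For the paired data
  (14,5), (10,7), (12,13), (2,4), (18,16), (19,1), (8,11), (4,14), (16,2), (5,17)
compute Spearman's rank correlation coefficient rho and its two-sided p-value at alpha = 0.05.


Step 1: Rank x and y separately (midranks; no ties here).
rank(x): 14->7, 10->5, 12->6, 2->1, 18->9, 19->10, 8->4, 4->2, 16->8, 5->3
rank(y): 5->4, 7->5, 13->7, 4->3, 16->9, 1->1, 11->6, 14->8, 2->2, 17->10
Step 2: d_i = R_x(i) - R_y(i); compute d_i^2.
  (7-4)^2=9, (5-5)^2=0, (6-7)^2=1, (1-3)^2=4, (9-9)^2=0, (10-1)^2=81, (4-6)^2=4, (2-8)^2=36, (8-2)^2=36, (3-10)^2=49
sum(d^2) = 220.
Step 3: rho = 1 - 6*220 / (10*(10^2 - 1)) = 1 - 1320/990 = -0.333333.
Step 4: Under H0, t = rho * sqrt((n-2)/(1-rho^2)) = -1.0000 ~ t(8).
Step 5: Two-sided p-value from the t-distribution with 8 df = 0.346594.
Step 6: alpha = 0.05. fail to reject H0.

rho = -0.3333, p = 0.346594, fail to reject H0 at alpha = 0.05.


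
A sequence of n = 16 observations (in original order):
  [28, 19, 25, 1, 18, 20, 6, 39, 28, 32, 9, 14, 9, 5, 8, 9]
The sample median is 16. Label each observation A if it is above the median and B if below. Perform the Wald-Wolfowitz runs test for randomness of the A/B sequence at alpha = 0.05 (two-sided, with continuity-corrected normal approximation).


Step 1: Compute median = 16; label A = above, B = below.
Labels in order: AAABAABAAABBBBBB  (n_A = 8, n_B = 8)
Step 2: Count runs R = 6.
Step 3: Under H0 (random ordering), E[R] = 2*n_A*n_B/(n_A+n_B) + 1 = 2*8*8/16 + 1 = 9.0000.
        Var[R] = 2*n_A*n_B*(2*n_A*n_B - n_A - n_B) / ((n_A+n_B)^2 * (n_A+n_B-1)) = 14336/3840 = 3.7333.
        SD[R] = 1.9322.
Step 4: Continuity-corrected z = (R + 0.5 - E[R]) / SD[R] = (6 + 0.5 - 9.0000) / 1.9322 = -1.2939.
Step 5: Two-sided p-value via normal approximation = 2*(1 - Phi(|z|)) = 0.195709.
Step 6: alpha = 0.05. fail to reject H0.

R = 6, z = -1.2939, p = 0.195709, fail to reject H0.
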